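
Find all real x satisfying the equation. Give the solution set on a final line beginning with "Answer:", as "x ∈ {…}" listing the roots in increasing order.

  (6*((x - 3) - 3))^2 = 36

Step 1. [(6*((x - 3) - 3))^2 = 36] LHS squared, RHS 36 ≥ 0: apply √ (±) ⇒ sqrt: 6*((x - 3) - 3) = 6 or -6.
Step 2. [6*((x - 3) - 3) = 6 or -6] divide by the outer 6. So div: (x - 3) - 3 = 1 or -1.
Step 3. [(x - 3) - 3 = 1 or -1] the outer -3 inverts by adding 3, so sub: x - 3 = 4 or 2.
Step 4. [x - 3 = 4 or 2] the outer -3 inverts by adding 3, so sub: x = 7 or 5.

Answer: x ∈ {5, 7}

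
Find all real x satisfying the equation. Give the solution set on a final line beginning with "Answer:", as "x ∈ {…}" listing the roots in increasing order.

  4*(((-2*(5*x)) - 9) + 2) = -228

Step 1. [4*(((-2*(5*x)) - 9) + 2) = -228] 4·(inner) — divide through by 4. So div: ((-2*(5*x)) - 9) + 2 = -57.
Step 2. [((-2*(5*x)) - 9) + 2 = -57] the outer +2 inverts by subtracting 2 ⇒ sub: (-2*(5*x)) - 9 = -59.
Step 3. [(-2*(5*x)) - 9 = -59] the outer -9 inverts by adding 9 ⇒ sub: -2*(5*x) = -50.
Step 4. [-2*(5*x) = -50] -2·(inner) — divide through by -2 ⇒ div: 5*x = 25.
Step 5. [5*x = 25] 5·(inner) — divide through by 5. So div: x = 5.

Answer: x ∈ {5}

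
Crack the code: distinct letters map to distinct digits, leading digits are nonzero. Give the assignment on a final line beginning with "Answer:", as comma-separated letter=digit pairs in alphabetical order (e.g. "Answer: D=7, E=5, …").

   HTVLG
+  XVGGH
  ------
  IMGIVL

Step 1. [col 1: G + H ≡ L (mod 10)] column 1 (G + H ≡ L (mod 10), carry-in 0) doesn't pin H yet; pick H=2 and continue. So H=2.
Step 2. [I] the sum has 6 digits but both addends have 5; that extra leading digit I is the final carry, namely 1. So I=1.
Step 3. [col 1: G + H ≡ L (mod 10)] several values work for G in column 1 (G + H ≡ L (mod 10), carry-in 0); try G=3 ⇒ G=3.
Step 4. [col 1: G + H ≡ L (mod 10)] from column 1 (G=3, H=2, carry-in 0, digits 1,2,3 already taken and all letters distinct): L must equal 5 ⇒ L=5.
Step 5. [col 2: L + G ≡ V (mod 10)] column 2: given L=5, G=3, carry-in 0, and digits 1,2,3,5 already taken and all letters distinct, L+G≡V (mod 10) forces V=8. So V=8.
Step 6. [col 4: T + V ≡ G (mod 10)] column 4 reads T+V+carry(1)=G with V=8, G=3; with digits 1,2,3,5,8 already taken and all letters distinct, the only value for T is 4. So T=4.
Step 7. [col 5: H + X ≡ M (mod 10)] column 5 (H + X ≡ M (mod 10), carry-in 1) doesn't pin M yet; pick M=0 and continue. So M=0.
Step 8. [col 5: H + X ≡ M (mod 10)] column 5 reads H+X+carry(1)=M with H=2, M=0; with digits 0,1,2,3,4,5,8 already taken and all letters distinct, the only value for X is 7. So X=7.

Answer: G=3, H=2, I=1, L=5, M=0, T=4, V=8, X=7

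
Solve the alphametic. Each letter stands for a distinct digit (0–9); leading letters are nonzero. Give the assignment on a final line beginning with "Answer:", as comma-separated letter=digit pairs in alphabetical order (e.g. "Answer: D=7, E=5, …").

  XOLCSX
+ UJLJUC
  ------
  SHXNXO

Step 1. [col 1: X + C ≡ O (mod 10)] several values work for X in column 1 (X + C ≡ O (mod 10), carry-in 0); try X=2. So X=2.
Step 2. [col 1: X + C ≡ O (mod 10)] no forcing yet in column 1 (carry-in 0); C=4 is free and consistent — try it. So C=4.
Step 3. [col 1: X + C ≡ O (mod 10)] in column 1 we have X+C≡O with carry-in 0; given X=2, C=4 and digits 2,4 already taken and all letters distinct, that pins O to 6 ⇒ O=6.
Step 4. [col 2: S + U ≡ X (mod 10)] U=5 is one option consistent with column 2 (S + U ≡ X (mod 10), carry-in 0) — take it, so U=5.
Step 5. [col 2: S + U ≡ X (mod 10)] from column 2 (U=5, X=2, carry-in 0, digits 2,4,5,6 already taken and all letters distinct): S must equal 7 ⇒ S=7.
Step 6. [col 3: C + J ≡ N (mod 10)] column 3 (C + J ≡ N (mod 10), carry-in 1) doesn't pin N yet; pick N=8 and continue. So N=8.
Step 7. [col 3: C + J ≡ N (mod 10)] from column 3 (C=4, N=8, carry-in 1, digits 2,4,5,6,7,8 already taken and all letters distinct): J must equal 3. So J=3.
Step 8. [col 4: L + L ≡ X (mod 10)] in column 4 we have L+L≡X with carry-in 0; given X=2 and digits 2,3,4,5,6,7,8 already taken and all letters distinct, that pins L to 1, so L=1.
Step 9. [col 5: O + J ≡ H (mod 10)] column 5 reads O+J+carry(0)=H with O=6, J=3; with digits 1,2,3,4,5,6,7,8 already taken and all letters distinct, the only value for H is 9 ⇒ H=9.

Answer: C=4, H=9, J=3, L=1, N=8, O=6, S=7, U=5, X=2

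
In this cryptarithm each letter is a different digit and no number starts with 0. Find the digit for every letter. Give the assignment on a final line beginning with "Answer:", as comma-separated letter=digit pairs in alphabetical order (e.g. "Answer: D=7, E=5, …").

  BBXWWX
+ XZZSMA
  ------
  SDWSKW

Step 1. [col 1: X + A ≡ W (mod 10)] column 1 (X + A ≡ W (mod 10), carry-in 0) doesn't pin A yet; pick A=7 and continue ⇒ A=7.
Step 2. [col 1: X + A ≡ W (mod 10)] X=2 is one option consistent with column 1 (X + A ≡ W (mod 10), carry-in 0) — take it, so X=2.
Step 3. [col 1: X + A ≡ W (mod 10)] from column 1 (X=2, A=7, carry-in 0, digits 2,7 already taken and all letters distinct): W must equal 9, so W=9.
Step 4. [col 2: W + M ≡ K (mod 10)] column 2 (W + M ≡ K (mod 10), carry-in 0) doesn't pin K yet; pick K=3 and continue. So K=3.
Step 5. [col 2: W + M ≡ K (mod 10)] in column 2 we have W+M≡K with carry-in 0; given W=9, K=3 and digits 2,3,7,9 already taken and all letters distinct, that pins M to 4 ⇒ M=4.
Step 6. [col 3: W + S ≡ S (mod 10)] column 3 (W + S ≡ S (mod 10), carry-in 1) doesn't pin S yet; pick S=8 and continue, so S=8.
Step 7. [col 4: X + Z ≡ W (mod 10)] column 4 reads X+Z+carry(1)=W with X=2, W=9; with digits 2,3,4,7,8,9 already taken and all letters distinct, the only value for Z is 6, so Z=6.
Step 8. [col 5: B + Z ≡ D (mod 10)] column 5: given Z=6, carry-in 0, and digits 2,3,4,6,7,8,9 already taken and all letters distinct, B+Z≡D (mod 10) forces B=5, so B=5.
Step 9. [col 5: B + Z ≡ D (mod 10)] in column 5 we have B+Z≡D with carry-in 0; given B=5, Z=6 and digits 2,3,4,5,6,7,8,9 already taken and all letters distinct, that pins D to 1, so D=1.

Answer: A=7, B=5, D=1, K=3, M=4, S=8, W=9, X=2, Z=6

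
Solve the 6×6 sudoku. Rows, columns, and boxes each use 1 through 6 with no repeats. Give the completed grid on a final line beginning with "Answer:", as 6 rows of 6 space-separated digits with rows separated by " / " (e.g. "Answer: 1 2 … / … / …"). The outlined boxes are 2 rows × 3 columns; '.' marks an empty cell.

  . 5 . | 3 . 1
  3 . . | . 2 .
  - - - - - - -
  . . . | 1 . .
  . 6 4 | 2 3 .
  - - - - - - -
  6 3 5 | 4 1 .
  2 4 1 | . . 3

Step 1. [r2c6∈{4,5,6}] r2c6 is the only open cell in row 2 admitting 4, so r2c6=4.
Step 2. [r1c5∈{6}] r1c5 has the single candidate 6. So r1c5=6.
Step 3. [r4c6∈{5}] nothing but 5 survives at r4c6, so r4c6=5.
Step 4. [r1c3∈{2}] nothing but 2 survives at r1c3, so r1c3=2.
Step 5. [r6c5∈{5}] r6c5's peers cover all but 5, so r6c5=5.
Step 6. [r5c6∈{2}] nothing but 2 survives at r5c6 ⇒ r5c6=2.
Step 7. [r6c4∈{6}] r6c4's peers cover all but 6. So r6c4=6.
Step 8. [r3c5∈{4}] r3c5 has the single candidate 4 ⇒ r3c5=4.
Step 9. [r4c1∈{1}] only 1 remains possible at r4c1. So r4c1=1.
Step 10. [r3c2∈{2}] nothing but 2 survives at r3c2. So r3c2=2.
Step 11. [r2c3∈{6}] r2c3 has the single candidate 6 ⇒ r2c3=6.
Step 12. [r2c2∈{1}] nothing but 1 survives at r2c2. So r2c2=1.
Step 13. [r3c3∈{3}] r3c3 is down to just 3, so r3c3=3.
Step 14. [r3c6∈{6}] r3c6 is down to just 6, so r3c6=6.
Step 15. [r3c1∈{5}] nothing but 5 survives at r3c1 ⇒ r3c1=5.
Step 16. [r1c1∈{4}] only 4 remains possible at r1c1 ⇒ r1c1=4.
Step 17. [r2c4∈{5}] only 5 remains possible at r2c4 ⇒ r2c4=5.

Answer: 4 5 2 3 6 1 / 3 1 6 5 2 4 / 5 2 3 1 4 6 / 1 6 4 2 3 5 / 6 3 5 4 1 2 / 2 4 1 6 5 3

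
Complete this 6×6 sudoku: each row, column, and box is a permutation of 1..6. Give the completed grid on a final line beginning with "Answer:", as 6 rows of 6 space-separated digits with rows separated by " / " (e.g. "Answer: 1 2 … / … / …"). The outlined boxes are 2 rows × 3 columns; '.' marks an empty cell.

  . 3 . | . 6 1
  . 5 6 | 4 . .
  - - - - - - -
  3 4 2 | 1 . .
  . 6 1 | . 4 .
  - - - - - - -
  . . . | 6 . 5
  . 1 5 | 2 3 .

Step 1. [r1c1∈{2,4}] across row 1, 2 lands solely at r1c1, so r1c1=2.
Step 2. [r5c1∈{4}] nothing but 4 survives at r5c1, so r5c1=4.
Step 3. [r2c6∈{2,3}] row 2 places 3 nowhere but r2c6, so r2c6=3.
Step 4. [r4c4∈{3,5}] across row 4, 3 lands solely at r4c4 ⇒ r4c4=3.
Step 5. [r2c5∈{2}] r2c5's peers cover all but 2. So r2c5=2.
Step 6. [r2c1∈{1}] nothing but 1 survives at r2c1. So r2c1=1.
Step 7. [r3c6∈{6}] only 6 remains possible at r3c6. So r3c6=6.
Step 8. [r1c3∈{4}] r1c3's peers cover all but 4 ⇒ r1c3=4.
Step 9. [r5c5∈{1}] nothing but 1 survives at r5c5. So r5c5=1.
Step 10. [r5c3∈{3}] r5c3 has the single candidate 3 ⇒ r5c3=3.
Step 11. [r5c2∈{2}] only 2 remains possible at r5c2, so r5c2=2.
Step 12. [r6c1∈{6}] r6c1 is down to just 6. So r6c1=6.
Step 13. [r6c6∈{4}] r6c6's peers cover all but 4 ⇒ r6c6=4.
Step 14. [r3c5∈{5}] r3c5's peers cover all but 5, so r3c5=5.
Step 15. [r1c4∈{5}] r1c4 has the single candidate 5 ⇒ r1c4=5.
Step 16. [r4c1∈{5}] r4c1 is down to just 5, so r4c1=5.
Step 17. [r4c6∈{2}] nothing but 2 survives at r4c6 ⇒ r4c6=2.

Answer: 2 3 4 5 6 1 / 1 5 6 4 2 3 / 3 4 2 1 5 6 / 5 6 1 3 4 2 / 4 2 3 6 1 5 / 6 1 5 2 3 4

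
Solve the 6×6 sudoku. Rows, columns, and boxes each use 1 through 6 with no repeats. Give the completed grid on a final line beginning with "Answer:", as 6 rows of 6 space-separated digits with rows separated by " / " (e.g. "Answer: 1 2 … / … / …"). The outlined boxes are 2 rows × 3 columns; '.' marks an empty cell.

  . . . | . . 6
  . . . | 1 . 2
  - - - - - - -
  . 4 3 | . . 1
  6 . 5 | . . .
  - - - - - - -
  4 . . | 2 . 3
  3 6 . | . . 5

Step 1. [r5c3∈{1}] nothing but 1 survives at r5c3 ⇒ r5c3=1.
Step 2. [r2c1∈{5}] r2c1's peers cover all but 5 ⇒ r2c1=5.
Step 3. [r6c4∈{4}] nothing but 4 survives at r6c4, so r6c4=4.
Step 4. [r3c1∈{2}] r3c1 has the single candidate 2. So r3c1=2.
Step 5. [r1c2∈{1,2,3}] across col 2, 2 lands solely at r1c2. So r1c2=2.
Step 6. [r4c5∈{2,3,4}] 2 has one home in row 4: r4c5. So r4c5=2.
Step 7. [r1c3∈{4}] r1c3's peers cover all but 4 ⇒ r1c3=4.
Step 8. [r3c4∈{5,6}] r3c4 is the only open cell in col 4 admitting 6, so r3c4=6.
Step 9. [r1c4∈{3,5}] across col 4, 5 lands solely at r1c4 ⇒ r1c4=5.
Step 10. [r1c5∈{3}] r1c5's peers cover all but 3, so r1c5=3.
Step 11. [r6c3∈{2}] only 2 remains possible at r6c3. So r6c3=2.
Step 12. [r2c2∈{3}] r2c2 is down to just 3 ⇒ r2c2=3.
Step 13. [r2c3∈{6}] r2c3 has the single candidate 6. So r2c3=6.
Step 14. [r4c2∈{1}] r4c2 is down to just 1 ⇒ r4c2=1.
Step 15. [r4c6∈{4}] r4c6 has the single candidate 4 ⇒ r4c6=4.
Step 16. [r2c5∈{4}] nothing but 4 survives at r2c5. So r2c5=4.
Step 17. [r5c2∈{5}] r5c2's peers cover all but 5, so r5c2=5.
Step 18. [r6c5∈{1}] r6c5's peers cover all but 1, so r6c5=1.
Step 19. [r1c1∈{1}] r1c1 has the single candidate 1, so r1c1=1.
Step 20. [r5c5∈{6}] r5c5 has the single candidate 6, so r5c5=6.
Step 21. [r4c4∈{3}] nothing but 3 survives at r4c4. So r4c4=3.
Step 22. [r3c5∈{5}] r3c5 has the single candidate 5. So r3c5=5.

Answer: 1 2 4 5 3 6 / 5 3 6 1 4 2 / 2 4 3 6 5 1 / 6 1 5 3 2 4 / 4 5 1 2 6 3 / 3 6 2 4 1 5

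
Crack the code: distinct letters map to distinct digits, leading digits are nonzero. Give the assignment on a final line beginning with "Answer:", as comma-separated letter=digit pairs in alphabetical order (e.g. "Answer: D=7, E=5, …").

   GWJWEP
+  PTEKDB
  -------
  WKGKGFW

Step 1. [col 1: P + B ≡ W (mod 10)] column 1 (P + B ≡ W (mod 10), carry-in 0) doesn't pin P yet; pick P=9 and continue, so P=9.
Step 2. [col 1: P + B ≡ W (mod 10)] column 1 (P + B ≡ W (mod 10), carry-in 0) doesn't pin W yet; pick W=1 and continue ⇒ W=1.
Step 3. [col 1: P + B ≡ W (mod 10)] from column 1 (P=9, W=1, carry-in 0, digits 1,9 already taken and all letters distinct): B must equal 2. So B=2.
Step 4. [col 2: E + D ≡ F (mod 10)] no forcing yet in column 2 (carry-in 1); D=0 is free and consistent — try it ⇒ D=0.
Step 5. [col 2: E + D ≡ F (mod 10)] several values work for F in column 2 (E + D ≡ F (mod 10), carry-in 1); try F=7 ⇒ F=7.
Step 6. [col 2: E + D ≡ F (mod 10)] from column 2 (D=0, F=7, carry-in 1, digits 0,1,2,7,9 already taken and all letters distinct): E must equal 6 ⇒ E=6.
Step 7. [col 3: W + K ≡ G (mod 10)] no forcing yet in column 3 (carry-in 0); K=4 is free and consistent — try it, so K=4.
Step 8. [col 3: W + K ≡ G (mod 10)] in column 3 we have W+K≡G with carry-in 0; given W=1, K=4 and digits 0,1,2,4,6,7,9 already taken and all letters distinct, that pins G to 5 ⇒ G=5.
Step 9. [col 4: J + E ≡ K (mod 10)] column 4 reads J+E+carry(0)=K with E=6, K=4; with digits 0,1,2,4,5,6,7,9 already taken and all letters distinct, the only value for J is 8, so J=8.
Step 10. [col 5: W + T ≡ G (mod 10)] column 5: given W=1, G=5, carry-in 1, and digits 0,1,2,4,5,6,7,8,9 already taken and all letters distinct, W+T≡G (mod 10) forces T=3. So T=3.

Answer: B=2, D=0, E=6, F=7, G=5, J=8, K=4, P=9, T=3, W=1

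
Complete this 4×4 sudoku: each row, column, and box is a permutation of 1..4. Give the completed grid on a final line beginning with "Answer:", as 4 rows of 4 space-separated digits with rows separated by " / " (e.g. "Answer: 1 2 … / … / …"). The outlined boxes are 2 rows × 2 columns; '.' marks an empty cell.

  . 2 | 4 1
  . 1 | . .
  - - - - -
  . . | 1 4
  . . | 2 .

Step 1. [r3c2∈{3}] only 3 remains possible at r3c2. So r3c2=3.
Step 2. [r2c3∈{3}] r2c3 has the single candidate 3, so r2c3=3.
Step 3. [r4c1∈{1,4}] r4c1 is the only open cell in row 4 admitting 1. So r4c1=1.
Step 4. [r4c4∈{3}] r4c4 has the single candidate 3 ⇒ r4c4=3.
Step 5. [r1c1∈{3}] r1c1 has the single candidate 3 ⇒ r1c1=3.
Step 6. [r4c2∈{4}] only 4 remains possible at r4c2 ⇒ r4c2=4.
Step 7. [r2c4∈{2}] r2c4 has the single candidate 2 ⇒ r2c4=2.
Step 8. [r3c1∈{2}] r3c1's peers cover all but 2 ⇒ r3c1=2.
Step 9. [r2c1∈{4}] r2c1 has the single candidate 4. So r2c1=4.

Answer: 3 2 4 1 / 4 1 3 2 / 2 3 1 4 / 1 4 2 3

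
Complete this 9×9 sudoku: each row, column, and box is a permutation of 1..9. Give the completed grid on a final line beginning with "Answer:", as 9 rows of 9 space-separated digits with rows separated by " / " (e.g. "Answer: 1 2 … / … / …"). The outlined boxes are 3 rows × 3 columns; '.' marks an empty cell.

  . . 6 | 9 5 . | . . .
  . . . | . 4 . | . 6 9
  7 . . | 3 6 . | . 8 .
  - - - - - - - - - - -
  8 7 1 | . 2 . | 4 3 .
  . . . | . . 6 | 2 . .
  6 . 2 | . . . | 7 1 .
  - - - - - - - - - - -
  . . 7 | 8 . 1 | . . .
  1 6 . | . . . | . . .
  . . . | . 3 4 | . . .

Step 1. [r5c8∈{5,9}] across box 6, 9 lands solely at r5c8. So r5c8=9.
Step 2. [r6c2∈{3,4,5,9}] across box 4, 9 lands solely at r6c2. So r6c2=9.
Step 3. [r4c4∈{5}] r4c4 is down to just 5, so r4c4=5.
Step 4. [r8c6∈{2,5,7,9}] across col 6, 5 lands solely at r8c6. So r8c6=5.
Step 5. [r3c6∈{2}] r3c6 has the single candidate 2, so r3c6=2.
Step 6. [r6c9∈{5,8}] r6c9 is the only open cell in row 6 admitting 5, so r6c9=5.
Step 7. [r9c4∈{2,6,7}] across col 4, 6 lands solely at r9c4. So r9c4=6.
Step 8. [r7c7∈{3,5,6,9}] across col 7, 6 lands solely at r7c7. So r7c7=6.
Step 9. [r3c3∈{4,5,9}] row 3 places 9 nowhere but r3c3 ⇒ r3c3=9.
Step 10. [r2c4∈{1,7}] r2c4 is the only open cell in box 2 admitting 1 ⇒ r2c4=1.
Step 11. [r5c9∈{8}] r5c9 has the single candidate 8 ⇒ r5c9=8.
Step 12. [r8c4∈{2,7}] r8c4 is the only open cell in col 4 admitting 2, so r8c4=2.
Step 13. [r8c5∈{7,9}] in box 8, 7 fits only at r8c5. So r8c5=7.
Step 14. [r8c8∈{4}] r8c8 has the single candidate 4 ⇒ r8c8=4.
Step 15. [r5c3∈{3,4,5}] in col 3, 4 fits only at r5c3. So r5c3=4.
Step 16. [r8c9∈{3}] r8c9 has the single candidate 3, so r8c9=3.
Step 17. [r2c3∈{3,5,8}] in col 3, 3 fits only at r2c3. So r2c3=3.
Step 18. [r9c3∈{5,8}] r9c3 is the only open cell in col 3 admitting 5 ⇒ r9c3=5.
Step 19. [r7c9∈{2}] r7c9 is down to just 2. So r7c9=2.
Step 20. [r2c7∈{5}] r2c7 has the single candidate 5 ⇒ r2c7=5.
Step 21. [r3c7∈{1}] r3c7's peers cover all but 1, so r3c7=1.
Step 22. [r2c1∈{2}] only 2 remains possible at r2c1. So r2c1=2.
Step 23. [r1c1∈{4}] nothing but 4 survives at r1c1, so r1c1=4.
Step 24. [r1c9∈{7}] r1c9 is down to just 7 ⇒ r1c9=7.
Step 25. [r2c2∈{8}] only 8 remains possible at r2c2. So r2c2=8.
Step 26. [r9c7∈{8,9}] in row 9, 8 fits only at r9c7, so r9c7=8.
Step 27. [r5c1∈{3,5}] 5 has one home in col 1: r5c1 ⇒ r5c1=5.
Step 28. [r7c1∈{3,9}] col 1 places 3 nowhere but r7c1, so r7c1=3.
Step 29. [r6c6∈{3,8}] 3 has one home in row 6: r6c6, so r6c6=3.
Step 30. [r1c2∈{1}] r1c2 has the single candidate 1, so r1c2=1.
Step 31. [r9c8∈{7}] r9c8 is down to just 7, so r9c8=7.
Step 32. [r7c8∈{5}] r7c8 is down to just 5 ⇒ r7c8=5.
Step 33. [r7c2∈{4}] r7c2 has the single candidate 4 ⇒ r7c2=4.
Step 34. [r3c2∈{5}] r3c2 has the single candidate 5 ⇒ r3c2=5.
Step 35. [r1c6∈{8}] r1c6 is down to just 8 ⇒ r1c6=8.
Step 36. [r6c4∈{4}] r6c4 has the single candidate 4. So r6c4=4.
Step 37. [r3c9∈{4}] r3c9's peers cover all but 4. So r3c9=4.
Step 38. [r8c3∈{8}] r8c3 is down to just 8. So r8c3=8.
Step 39. [r4c6∈{9}] nothing but 9 survives at r4c6 ⇒ r4c6=9.
Step 40. [r2c6∈{7}] r2c6 has the single candidate 7, so r2c6=7.
Step 41. [r4c9∈{6}] only 6 remains possible at r4c9 ⇒ r4c9=6.
Step 42. [r9c2∈{2}] r9c2 is down to just 2, so r9c2=2.
Step 43. [r5c4∈{7}] only 7 remains possible at r5c4 ⇒ r5c4=7.
Step 44. [r1c8∈{2}] r1c8's peers cover all but 2, so r1c8=2.
Step 45. [r5c2∈{3}] r5c2 is down to just 3 ⇒ r5c2=3.
Step 46. [r1c7∈{3}] only 3 remains possible at r1c7, so r1c7=3.
Step 47. [r9c9∈{1}] r9c9 has the single candidate 1. So r9c9=1.
Step 48. [r6c5∈{8}] nothing but 8 survives at r6c5, so r6c5=8.
Step 49. [r7c5∈{9}] r7c5 is down to just 9 ⇒ r7c5=9.
Step 50. [r9c1∈{9}] only 9 remains possible at r9c1 ⇒ r9c1=9.
Step 51. [r8c7∈{9}] r8c7 has the single candidate 9 ⇒ r8c7=9.
Step 52. [r5c5∈{1}] r5c5 has the single candidate 1 ⇒ r5c5=1.

Answer: 4 1 6 9 5 8 3 2 7 / 2 8 3 1 4 7 5 6 9 / 7 5 9 3 6 2 1 8 4 / 8 7 1 5 2 9 4 3 6 / 5 3 4 7 1 6 2 9 8 / 6 9 2 4 8 3 7 1 5 / 3 4 7 8 9 1 6 5 2 / 1 6 8 2 7 5 9 4 3 / 9 2 5 6 3 4 8 7 1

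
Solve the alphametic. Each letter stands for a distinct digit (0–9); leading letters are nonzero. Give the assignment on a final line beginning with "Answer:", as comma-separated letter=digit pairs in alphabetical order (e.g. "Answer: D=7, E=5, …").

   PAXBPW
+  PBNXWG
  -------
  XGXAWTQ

Step 1. [col 1: W + G ≡ Q (mod 10)] no forcing yet in column 1 (carry-in 0); W=4 is free and consistent — try it ⇒ W=4.
Step 2. [col 1: W + G ≡ Q (mod 10)] Q=7 is one option consistent with column 1 (W + G ≡ Q (mod 10), carry-in 0) — take it ⇒ Q=7.
Step 3. [X] adding two 6-digit numbers gives at most 6+1 digits, and here it does — X is that final carry and must be 1, so X=1.
Step 4. [col 1: W + G ≡ Q (mod 10)] column 1: given W=4, Q=7, carry-in 0, and digits 1,4,7 already taken and all letters distinct, W+G≡Q (mod 10) forces G=3, so G=3.
Step 5. [col 2: P + W ≡ T (mod 10)] column 2 (P + W ≡ T (mod 10), carry-in 0) doesn't pin P yet; pick P=6 and continue ⇒ P=6.
Step 6. [col 2: P + W ≡ T (mod 10)] in column 2 we have P+W≡T with carry-in 0; given P=6, W=4 and digits 1,3,4,6,7 already taken and all letters distinct, that pins T to 0, so T=0.
Step 7. [col 3: B + X ≡ W (mod 10)] column 3 reads B+X+carry(1)=W with X=1, W=4; with digits 0,1,3,4,6,7 already taken and all letters distinct, the only value for B is 2, so B=2.
Step 8. [col 4: X + N ≡ A (mod 10)] from column 4 (X=1, carry-in 0, digits 0,1,2,3,4,6,7 already taken and all letters distinct): A must equal 9 ⇒ A=9.
Step 9. [col 4: X + N ≡ A (mod 10)] in column 4 we have X+N≡A with carry-in 0; given X=1, A=9 and digits 0,1,2,3,4,6,7,9 already taken and all letters distinct, that pins N to 8. So N=8.

Answer: A=9, B=2, G=3, N=8, P=6, Q=7, T=0, W=4, X=1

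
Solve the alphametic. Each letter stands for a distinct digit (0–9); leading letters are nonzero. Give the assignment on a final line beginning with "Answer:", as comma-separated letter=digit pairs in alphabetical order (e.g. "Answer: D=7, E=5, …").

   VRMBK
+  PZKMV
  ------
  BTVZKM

Step 1. [B] adding two 5-digit numbers gives at most 5+1 digits, and here it does — B is that final carry and must be 1. So B=1.
Step 2. [col 1: K + V ≡ M (mod 10)] M=4 is one option consistent with column 1 (K + V ≡ M (mod 10), carry-in 0) — take it ⇒ M=4.
Step 3. [col 1: K + V ≡ M (mod 10)] column 1 (K + V ≡ M (mod 10), carry-in 0) doesn't pin V yet; pick V=8 and continue, so V=8.
Step 4. [col 1: K + V ≡ M (mod 10)] column 1 reads K+V+carry(0)=M with V=8, M=4; with digits 1,4,8 already taken and all letters distinct, the only value for K is 6 ⇒ K=6.
Step 5. [col 3: M + K ≡ Z (mod 10)] in column 3 we have M+K≡Z with carry-in 0; given M=4, K=6 and digits 1,4,6,8 already taken and all letters distinct, that pins Z to 0 ⇒ Z=0.
Step 6. [col 4: R + Z ≡ V (mod 10)] column 4 reads R+Z+carry(1)=V with Z=0, V=8; with digits 0,1,4,6,8 already taken and all letters distinct, the only value for R is 7, so R=7.
Step 7. [col 5: V + P ≡ T (mod 10)] column 5: given V=8, carry-in 0, and digits 0,1,4,6,7,8 already taken and all letters distinct, V+P≡T (mod 10) forces P=5, so P=5.
Step 8. [col 5: V + P ≡ T (mod 10)] from column 5 (V=8, P=5, carry-in 0, digits 0,1,4,5,6,7,8 already taken and all letters distinct): T must equal 3. So T=3.

Answer: B=1, K=6, M=4, P=5, R=7, T=3, V=8, Z=0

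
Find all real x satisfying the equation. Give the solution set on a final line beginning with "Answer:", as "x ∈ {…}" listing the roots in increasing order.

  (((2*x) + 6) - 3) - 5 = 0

Step 1. [(((2*x) + 6) - 3) - 5 = 0] 5 comes off first (add 5) ⇒ sub: ((2*x) + 6) - 3 = 5.
Step 2. [((2*x) + 6) - 3 = 5] add 3: x sits inside (… - 3), so sub: (2*x) + 6 = 8.
Step 3. [(2*x) + 6 = 8] subtract 6: x sits inside (… + 6), so sub: 2*x = 2.
Step 4. [2*x = 2] 2·(inner) — divide through by 2. So div: x = 1.

Answer: x ∈ {1}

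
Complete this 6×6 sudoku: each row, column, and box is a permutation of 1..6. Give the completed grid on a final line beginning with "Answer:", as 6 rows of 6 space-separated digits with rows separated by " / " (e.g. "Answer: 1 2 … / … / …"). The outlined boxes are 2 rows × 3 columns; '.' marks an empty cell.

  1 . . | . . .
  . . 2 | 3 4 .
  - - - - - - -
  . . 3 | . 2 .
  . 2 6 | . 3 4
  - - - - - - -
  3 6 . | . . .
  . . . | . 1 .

Step 1. [r2c2∈{5}] r2c2's peers cover all but 5, so r2c2=5.
Step 2. [r6c2∈{4}] r6c2 has the single candidate 4, so r6c2=4.
Step 3. [r5c5∈{5}] nothing but 5 survives at r5c5, so r5c5=5.
Step 4. [r5c6∈{2}] r5c6's peers cover all but 2, so r5c6=2.
Step 5. [r1c5∈{6}] only 6 remains possible at r1c5. So r1c5=6.
Step 6. [r4c1∈{5}] r4c1 has the single candidate 5 ⇒ r4c1=5.
Step 7. [r4c4∈{1}] r4c4's peers cover all but 1 ⇒ r4c4=1.
Step 8. [r1c6∈{5}] nothing but 5 survives at r1c6, so r1c6=5.
Step 9. [r6c4∈{6}] nothing but 6 survives at r6c4, so r6c4=6.
Step 10. [r6c3∈{5}] nothing but 5 survives at r6c3. So r6c3=5.
Step 11. [r3c4∈{5}] r3c4 is down to just 5 ⇒ r3c4=5.
Step 12. [r1c4∈{2}] only 2 remains possible at r1c4 ⇒ r1c4=2.
Step 13. [r1c3∈{4}] r1c3 is down to just 4, so r1c3=4.
Step 14. [r6c1∈{2}] r6c1's peers cover all but 2 ⇒ r6c1=2.
Step 15. [r5c3∈{1}] only 1 remains possible at r5c3. So r5c3=1.
Step 16. [r3c2∈{1}] r3c2 has the single candidate 1, so r3c2=1.
Step 17. [r6c6∈{3}] only 3 remains possible at r6c6. So r6c6=3.
Step 18. [r3c6∈{6}] r3c6 has the single candidate 6. So r3c6=6.
Step 19. [r3c1∈{4}] r3c1 is down to just 4 ⇒ r3c1=4.
Step 20. [r2c6∈{1}] r2c6 has the single candidate 1, so r2c6=1.
Step 21. [r5c4∈{4}] r5c4 has the single candidate 4. So r5c4=4.
Step 22. [r1c2∈{3}] nothing but 3 survives at r1c2, so r1c2=3.
Step 23. [r2c1∈{6}] nothing but 6 survives at r2c1 ⇒ r2c1=6.

Answer: 1 3 4 2 6 5 / 6 5 2 3 4 1 / 4 1 3 5 2 6 / 5 2 6 1 3 4 / 3 6 1 4 5 2 / 2 4 5 6 1 3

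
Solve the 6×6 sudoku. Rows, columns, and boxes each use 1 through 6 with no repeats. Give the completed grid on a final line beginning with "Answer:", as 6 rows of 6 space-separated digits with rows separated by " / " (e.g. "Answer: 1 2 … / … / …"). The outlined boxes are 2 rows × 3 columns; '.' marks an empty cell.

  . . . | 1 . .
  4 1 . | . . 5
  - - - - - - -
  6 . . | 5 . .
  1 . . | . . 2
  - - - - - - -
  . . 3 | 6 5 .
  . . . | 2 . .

Step 1. [r1c6∈{3,4,6}] in col 6, 6 fits only at r1c6. So r1c6=6.
Step 2. [r4c4∈{3,4}] across col 4, 4 lands solely at r4c4. So r4c4=4.
Step 3. [r6c3∈{1,4,5,6}] across col 3, 1 lands solely at r6c3. So r6c3=1.
Step 4. [r1c1∈{2,3,5}] in col 1, 3 fits only at r1c1 ⇒ r1c1=3.
Step 5. [r6c2∈{4,5,6}] row 6 places 6 nowhere but r6c2. So r6c2=6.
Step 6. [r5c2∈{2,4}] 4 has one home in box 5: r5c2 ⇒ r5c2=4.
Step 7. [r1c5∈{2,4}] across row 1, 4 lands solely at r1c5. So r1c5=4.
Step 8. [r6c5∈{3}] nothing but 3 survives at r6c5, so r6c5=3.
Step 9. [r4c2∈{3,5}] row 4 places 3 nowhere but r4c2, so r4c2=3.
Step 10. [r1c2∈{2,5}] 5 has one home in col 2: r1c2 ⇒ r1c2=5.
Step 11. [r1c3∈{2}] only 2 remains possible at r1c3 ⇒ r1c3=2.
Step 12. [r5c6∈{1}] r5c6 has the single candidate 1, so r5c6=1.
Step 13. [r2c5∈{2}] r2c5's peers cover all but 2 ⇒ r2c5=2.
Step 14. [r4c3∈{5}] r4c3's peers cover all but 5 ⇒ r4c3=5.
Step 15. [r3c2∈{2}] nothing but 2 survives at r3c2. So r3c2=2.
Step 16. [r3c3∈{4}] only 4 remains possible at r3c3. So r3c3=4.
Step 17. [r3c6∈{3}] r3c6 has the single candidate 3. So r3c6=3.
Step 18. [r2c3∈{6}] only 6 remains possible at r2c3 ⇒ r2c3=6.
Step 19. [r4c5∈{6}] r4c5's peers cover all but 6. So r4c5=6.
Step 20. [r5c1∈{2}] r5c1 has the single candidate 2. So r5c1=2.
Step 21. [r6c1∈{5}] r6c1's peers cover all but 5. So r6c1=5.
Step 22. [r6c6∈{4}] r6c6 is down to just 4, so r6c6=4.
Step 23. [r3c5∈{1}] r3c5 has the single candidate 1, so r3c5=1.
Step 24. [r2c4∈{3}] r2c4's peers cover all but 3. So r2c4=3.

Answer: 3 5 2 1 4 6 / 4 1 6 3 2 5 / 6 2 4 5 1 3 / 1 3 5 4 6 2 / 2 4 3 6 5 1 / 5 6 1 2 3 4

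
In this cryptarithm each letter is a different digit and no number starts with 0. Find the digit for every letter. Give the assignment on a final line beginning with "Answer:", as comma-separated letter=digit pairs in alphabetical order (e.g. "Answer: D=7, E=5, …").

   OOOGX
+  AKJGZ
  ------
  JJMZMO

Step 1. [col 1: X + Z ≡ O (mod 10)] several values work for O in column 1 (X + Z ≡ O (mod 10), carry-in 0); try O=2. So O=2.
Step 2. [J] adding two 5-digit numbers gives at most 5+1 digits, and here it does — J is that final carry and must be 1. So J=1.
Step 3. [col 1: X + Z ≡ O (mod 10)] column 1 (X + Z ≡ O (mod 10), carry-in 0) doesn't pin X yet; pick X=8 and continue, so X=8.
Step 4. [col 1: X + Z ≡ O (mod 10)] in column 1 we have X+Z≡O with carry-in 0; given X=8, O=2 and digits 1,2,8 already taken and all letters distinct, that pins Z to 4 ⇒ Z=4.
Step 5. [col 2: G + G ≡ M (mod 10)] no forcing yet in column 2 (carry-in 1); G=7 is free and consistent — try it. So G=7.
Step 6. [col 2: G + G ≡ M (mod 10)] in column 2 we have G+G≡M with carry-in 1; given G=7 and digits 1,2,4,7,8 already taken and all letters distinct, that pins M to 5. So M=5.
Step 7. [col 4: O + K ≡ M (mod 10)] in column 4 we have O+K≡M with carry-in 0; given O=2, M=5 and digits 1,2,4,5,7,8 already taken and all letters distinct, that pins K to 3, so K=3.
Step 8. [col 5: O + A ≡ J (mod 10)] column 5: given O=2, J=1, carry-in 0, and digits 1,2,3,4,5,7,8 already taken and all letters distinct, O+A≡J (mod 10) forces A=9 ⇒ A=9.

Answer: A=9, G=7, J=1, K=3, M=5, O=2, X=8, Z=4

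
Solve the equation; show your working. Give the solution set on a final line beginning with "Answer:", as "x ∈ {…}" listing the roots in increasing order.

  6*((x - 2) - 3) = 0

Step 1. [6*((x - 2) - 3) = 0] LHS = 6·(…); ÷6 both sides ⇒ div: (x - 2) - 3 = 0.
Step 2. [(x - 2) - 3 = 0] add 3: x sits inside (… - 3). So sub: x - 2 = 3.
Step 3. [x - 2 = 3] -2 is outermost — add 2 both sides ⇒ sub: x = 5.

Answer: x ∈ {5}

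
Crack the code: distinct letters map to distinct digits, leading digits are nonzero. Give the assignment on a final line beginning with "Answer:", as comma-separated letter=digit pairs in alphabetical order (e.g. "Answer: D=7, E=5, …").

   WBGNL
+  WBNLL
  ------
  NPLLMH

Step 1. [col 1: L + L ≡ H (mod 10)] L=6 is one option consistent with column 1 (L + L ≡ H (mod 10), carry-in 0) — take it, so L=6.
Step 2. [N] N is the leading digit of a 6-digit sum of two 5-digit numbers; the final carry is exactly 1. So N=1.
Step 3. [col 1: L + L ≡ H (mod 10)] in column 1 we have L+L≡H with carry-in 0; given L=6 and digits 1,6 already taken and all letters distinct, that pins H to 2 ⇒ H=2.
Step 4. [col 2: N + L ≡ M (mod 10)] from column 2 (N=1, L=6, carry-in 1, digits 1,2,6 already taken and all letters distinct): M must equal 8, so M=8.
Step 5. [col 3: G + N ≡ L (mod 10)] column 3: given N=1, L=6, carry-in 0, and digits 1,2,6,8 already taken and all letters distinct, G+N≡L (mod 10) forces G=5. So G=5.
Step 6. [col 4: B + B ≡ L (mod 10)] in column 4 we have B+B≡L with carry-in 0; given L=6 and digits 1,2,5,6,8 already taken and all letters distinct, that pins B to 3 ⇒ B=3.
Step 7. [col 5: W + W ≡ P (mod 10)] in column 5 we have W+W≡P with carry-in 0; given nothing yet and digits 1,2,3,5,6,8 already taken and all letters distinct, that pins W to 7 ⇒ W=7.
Step 8. [col 5: W + W ≡ P (mod 10)] column 5: given W=7, carry-in 0, and digits 1,2,3,5,6,7,8 already taken and all letters distinct, W+W≡P (mod 10) forces P=4. So P=4.

Answer: B=3, G=5, H=2, L=6, M=8, N=1, P=4, W=7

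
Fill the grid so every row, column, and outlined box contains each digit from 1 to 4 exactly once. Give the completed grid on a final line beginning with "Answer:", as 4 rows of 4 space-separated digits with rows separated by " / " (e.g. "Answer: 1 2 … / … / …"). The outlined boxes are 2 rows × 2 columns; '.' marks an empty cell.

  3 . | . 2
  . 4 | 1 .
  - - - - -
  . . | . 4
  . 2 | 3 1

Step 1. [r3c2∈{1,3}] row 3 places 3 nowhere but r3c2, so r3c2=3.
Step 2. [r1c2∈{1}] only 1 remains possible at r1c2, so r1c2=1.
Step 3. [r2c4∈{3}] only 3 remains possible at r2c4. So r2c4=3.
Step 4. [r3c3∈{2}] only 2 remains possible at r3c3, so r3c3=2.
Step 5. [r4c1∈{4}] r4c1 has the single candidate 4 ⇒ r4c1=4.
Step 6. [r2c1∈{2}] r2c1 is down to just 2, so r2c1=2.
Step 7. [r3c1∈{1}] r3c1's peers cover all but 1, so r3c1=1.
Step 8. [r1c3∈{4}] nothing but 4 survives at r1c3, so r1c3=4.

Answer: 3 1 4 2 / 2 4 1 3 / 1 3 2 4 / 4 2 3 1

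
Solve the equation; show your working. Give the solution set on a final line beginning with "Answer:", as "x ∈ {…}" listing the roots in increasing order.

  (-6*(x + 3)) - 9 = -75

Step 1. [(-6*(x + 3)) - 9 = -75] add 9: x sits inside (… - 9), so sub: -6*(x + 3) = -66.
Step 2. [-6*(x + 3) = -66] divide by the outer -6 ⇒ div: x + 3 = 11.
Step 3. [x + 3 = 11] +3 is outermost — subtract 3 both sides. So sub: x = 8.

Answer: x ∈ {8}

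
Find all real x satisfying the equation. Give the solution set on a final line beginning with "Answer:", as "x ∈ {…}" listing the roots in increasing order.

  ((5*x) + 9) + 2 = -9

Step 1. [((5*x) + 9) + 2 = -9] +2 is outermost — subtract 2 both sides, so sub: (5*x) + 9 = -11.
Step 2. [(5*x) + 9 = -11] +9 is outermost — subtract 9 both sides. So sub: 5*x = -20.
Step 3. [5*x = -20] divide by the outer 5. So div: x = -4.

Answer: x ∈ {-4}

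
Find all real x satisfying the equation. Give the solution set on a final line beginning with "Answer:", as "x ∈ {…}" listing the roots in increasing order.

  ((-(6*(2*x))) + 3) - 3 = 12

Step 1. [((-(6*(2*x))) + 3) - 3 = 12] the outer -3 inverts by adding 3, so sub: (-(6*(2*x))) + 3 = 15.
Step 2. [(-(6*(2*x))) + 3 = 15] +3 is outermost — subtract 3 both sides, so sub: -(6*(2*x)) = 12.
Step 3. [-(6*(2*x)) = 12] flip signs both sides ⇒ neg: 6*(2*x) = -12.
Step 4. [6*(2*x) = -12] 6 out front; divide by 6 ⇒ div: 2*x = -2.
Step 5. [2*x = -2] LHS = 2·(…); ÷2 both sides, so div: x = -1.

Answer: x ∈ {-1}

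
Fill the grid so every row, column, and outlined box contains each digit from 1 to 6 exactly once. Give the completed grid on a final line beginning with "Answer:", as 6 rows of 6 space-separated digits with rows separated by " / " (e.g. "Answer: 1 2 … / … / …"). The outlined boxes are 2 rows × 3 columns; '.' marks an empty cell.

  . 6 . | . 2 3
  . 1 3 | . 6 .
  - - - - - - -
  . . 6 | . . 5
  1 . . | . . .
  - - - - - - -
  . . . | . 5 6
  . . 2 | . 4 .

Step 1. [r1c4∈{1,4,5}] row 1 places 1 nowhere but r1c4. So r1c4=1.
Step 2. [r6c4∈{3}] nothing but 3 survives at r6c4 ⇒ r6c4=3.
Step 3. [r4c6∈{2,4}] across col 6, 2 lands solely at r4c6, so r4c6=2.
Step 4. [r3c4∈{4}] r3c4 has the single candidate 4 ⇒ r3c4=4.
Step 5. [r2c1∈{2,4,5}] in row 2, 2 fits only at r2c1 ⇒ r2c1=2.
Step 6. [r3c1∈{3}] only 3 remains possible at r3c1, so r3c1=3.
Step 7. [r5c1∈{4}] r5c1's peers cover all but 4 ⇒ r5c1=4.
Step 8. [r4c2∈{4,5}] in col 2, 4 fits only at r4c2, so r4c2=4.
Step 9. [r1c1∈{5}] nothing but 5 survives at r1c1 ⇒ r1c1=5.
Step 10. [r6c1∈{6}] r6c1 has the single candidate 6 ⇒ r6c1=6.
Step 11. [r1c3∈{4}] nothing but 4 survives at r1c3, so r1c3=4.
Step 12. [r3c2∈{2}] only 2 remains possible at r3c2 ⇒ r3c2=2.
Step 13. [r6c2∈{5}] r6c2 has the single candidate 5. So r6c2=5.
Step 14. [r5c4∈{2}] r5c4 has the single candidate 2. So r5c4=2.
Step 15. [r4c5∈{3}] nothing but 3 survives at r4c5, so r4c5=3.
Step 16. [r3c5∈{1}] r3c5 has the single candidate 1. So r3c5=1.
Step 17. [r2c4∈{5}] r2c4 is down to just 5. So r2c4=5.
Step 18. [r4c3∈{5}] r4c3 is down to just 5 ⇒ r4c3=5.
Step 19. [r5c3∈{1}] r5c3 is down to just 1, so r5c3=1.
Step 20. [r5c2∈{3}] r5c2 is down to just 3, so r5c2=3.
Step 21. [r4c4∈{6}] r4c4's peers cover all but 6, so r4c4=6.
Step 22. [r2c6∈{4}] r2c6 has the single candidate 4, so r2c6=4.
Step 23. [r6c6∈{1}] r6c6's peers cover all but 1 ⇒ r6c6=1.

Answer: 5 6 4 1 2 3 / 2 1 3 5 6 4 / 3 2 6 4 1 5 / 1 4 5 6 3 2 / 4 3 1 2 5 6 / 6 5 2 3 4 1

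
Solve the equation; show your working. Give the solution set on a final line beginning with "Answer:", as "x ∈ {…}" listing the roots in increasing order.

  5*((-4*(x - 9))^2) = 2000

Step 1. [5*((-4*(x - 9))^2) = 2000] leading coefficient 5: divide by 5 ⇒ div: (-4*(x - 9))^2 = 400.
Step 2. [(-4*(x - 9))^2 = 400] 400 ≥ 0, LHS is (·)² — take ±√ ⇒ sqrt: -4*(x - 9) = 20 or -20.
Step 3. [-4*(x - 9) = 20 or -20] LHS = -4·(…); ÷-4 both sides, so div: x - 9 = -5 or 5.
Step 4. [x - 9 = -5 or 5] 9 comes off first (add 9) ⇒ sub: x = 4 or 14.

Answer: x ∈ {4, 14}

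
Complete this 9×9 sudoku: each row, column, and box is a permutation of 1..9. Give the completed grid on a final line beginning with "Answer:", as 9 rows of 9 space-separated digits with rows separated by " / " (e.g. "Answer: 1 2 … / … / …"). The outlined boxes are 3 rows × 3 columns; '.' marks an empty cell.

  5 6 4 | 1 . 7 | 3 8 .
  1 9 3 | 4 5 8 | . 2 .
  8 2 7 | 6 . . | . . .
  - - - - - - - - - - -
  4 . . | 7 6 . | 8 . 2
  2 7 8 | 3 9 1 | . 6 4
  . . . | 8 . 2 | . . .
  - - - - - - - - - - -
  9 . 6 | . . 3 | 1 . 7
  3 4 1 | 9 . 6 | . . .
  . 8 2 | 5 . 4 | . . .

Step 1. [r8c8∈{5}] r8c8 has the single candidate 5. So r8c8=5.
Step 2. [r1c9∈{9}] r1c9's peers cover all but 9 ⇒ r1c9=9.
Step 3. [r6c8∈{1,3,7,9}] in col 8, 7 fits only at r6c8 ⇒ r6c8=7.
Step 4. [r8c5∈{2,7,8}] r8c5 is the only open cell in row 8 admitting 7. So r8c5=7.
Step 5. [r5c7∈{5}] r5c7 has the single candidate 5 ⇒ r5c7=5.
Step 6. [r6c7∈{9}] r6c7's peers cover all but 9 ⇒ r6c7=9.
Step 7. [r6c3∈{5}] r6c3 is down to just 5. So r6c3=5.
Step 8. [r2c9∈{6}] nothing but 6 survives at r2c9 ⇒ r2c9=6.
Step 9. [r9c9∈{3}] r9c9 is down to just 3, so r9c9=3.
Step 10. [r6c9∈{1}] nothing but 1 survives at r6c9, so r6c9=1.
Step 11. [r4c2∈{1,3}] 1 has one home in row 4: r4c2, so r4c2=1.
Step 12. [r3c8∈{1,4}] in row 3, 1 fits only at r3c8. So r3c8=1.
Step 13. [r1c5∈{2}] r1c5 has the single candidate 2. So r1c5=2.
Step 14. [r4c8∈{3}] nothing but 3 survives at r4c8 ⇒ r4c8=3.
Step 15. [r6c2∈{3}] r6c2's peers cover all but 3. So r6c2=3.
Step 16. [r7c2∈{5}] nothing but 5 survives at r7c2, so r7c2=5.
Step 17. [r3c7∈{4}] r3c7 has the single candidate 4. So r3c7=4.
Step 18. [r4c6∈{5}] only 5 remains possible at r4c6 ⇒ r4c6=5.
Step 19. [r7c5∈{8}] r7c5's peers cover all but 8, so r7c5=8.
Step 20. [r7c4∈{2}] nothing but 2 survives at r7c4. So r7c4=2.
Step 21. [r4c3∈{9}] only 9 remains possible at r4c3, so r4c3=9.
Step 22. [r3c6∈{9}] r3c6 is down to just 9. So r3c6=9.
Step 23. [r6c5∈{4}] only 4 remains possible at r6c5, so r6c5=4.
Step 24. [r2c7∈{7}] r2c7 has the single candidate 7, so r2c7=7.
Step 25. [r9c1∈{7}] only 7 remains possible at r9c1 ⇒ r9c1=7.
Step 26. [r3c5∈{3}] r3c5 is down to just 3. So r3c5=3.
Step 27. [r7c8∈{4}] r7c8 is down to just 4, so r7c8=4.
Step 28. [r6c1∈{6}] nothing but 6 survives at r6c1. So r6c1=6.
Step 29. [r9c8∈{9}] r9c8's peers cover all but 9 ⇒ r9c8=9.
Step 30. [r8c9∈{8}] r8c9's peers cover all but 8 ⇒ r8c9=8.
Step 31. [r3c9∈{5}] r3c9 is down to just 5, so r3c9=5.
Step 32. [r9c7∈{6}] r9c7 has the single candidate 6. So r9c7=6.
Step 33. [r9c5∈{1}] r9c5 has the single candidate 1, so r9c5=1.
Step 34. [r8c7∈{2}] r8c7 is down to just 2 ⇒ r8c7=2.

Answer: 5 6 4 1 2 7 3 8 9 / 1 9 3 4 5 8 7 2 6 / 8 2 7 6 3 9 4 1 5 / 4 1 9 7 6 5 8 3 2 / 2 7 8 3 9 1 5 6 4 / 6 3 5 8 4 2 9 7 1 / 9 5 6 2 8 3 1 4 7 / 3 4 1 9 7 6 2 5 8 / 7 8 2 5 1 4 6 9 3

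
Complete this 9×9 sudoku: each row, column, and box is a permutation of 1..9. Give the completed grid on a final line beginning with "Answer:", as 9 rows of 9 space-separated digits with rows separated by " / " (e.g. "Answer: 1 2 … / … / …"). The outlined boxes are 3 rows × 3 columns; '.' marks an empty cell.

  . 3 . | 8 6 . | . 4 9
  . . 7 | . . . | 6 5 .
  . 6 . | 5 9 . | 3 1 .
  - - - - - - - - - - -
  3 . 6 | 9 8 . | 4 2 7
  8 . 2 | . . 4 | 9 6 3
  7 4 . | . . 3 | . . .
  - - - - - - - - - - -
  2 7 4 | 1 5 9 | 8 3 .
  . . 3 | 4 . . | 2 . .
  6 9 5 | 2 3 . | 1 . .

Step 1. [r1c6∈{1,2,7}] row 1 places 2 nowhere but r1c6 ⇒ r1c6=2.
Step 2. [r6c9∈{1,5,8}] in col 9, 1 fits only at r6c9, so r6c9=1.
Step 3. [r2c6∈{1}] only 1 remains possible at r2c6, so r2c6=1.
Step 4. [r8c5∈{7}] r8c5 has the single candidate 7, so r8c5=7.
Step 5. [r4c2∈{1,5}] in row 4, 1 fits only at r4c2, so r4c2=1.
Step 6. [r8c6∈{6,8}] 6 has one home in col 6: r8c6. So r8c6=6.
Step 7. [r2c2∈{2,8}] col 2 places 2 nowhere but r2c2. So r2c2=2.
Step 8. [r1c3∈{1}] r1c3's peers cover all but 1 ⇒ r1c3=1.
Step 9. [r3c3∈{8}] nothing but 8 survives at r3c3. So r3c3=8.
Step 10. [r3c1∈{4}] r3c1 is down to just 4 ⇒ r3c1=4.
Step 11. [r1c1∈{5}] r1c1 is down to just 5 ⇒ r1c1=5.
Step 12. [r8c8∈{9}] nothing but 9 survives at r8c8 ⇒ r8c8=9.
Step 13. [r5c4∈{7}] nothing but 7 survives at r5c4, so r5c4=7.
Step 14. [r9c6∈{8}] r9c6 has the single candidate 8, so r9c6=8.
Step 15. [r6c7∈{5}] nothing but 5 survives at r6c7. So r6c7=5.
Step 16. [r6c3∈{9}] r6c3 is down to just 9. So r6c3=9.
Step 17. [r8c9∈{5}] only 5 remains possible at r8c9 ⇒ r8c9=5.
Step 18. [r3c9∈{2}] only 2 remains possible at r3c9. So r3c9=2.
Step 19. [r5c5∈{1}] r5c5 is down to just 1, so r5c5=1.
Step 20. [r8c1∈{1}] nothing but 1 survives at r8c1. So r8c1=1.
Step 21. [r6c4∈{6}] r6c4 has the single candidate 6, so r6c4=6.
Step 22. [r1c7∈{7}] only 7 remains possible at r1c7, so r1c7=7.
Step 23. [r8c2∈{8}] only 8 remains possible at r8c2, so r8c2=8.
Step 24. [r4c6∈{5}] only 5 remains possible at r4c6 ⇒ r4c6=5.
Step 25. [r2c9∈{8}] r2c9's peers cover all but 8 ⇒ r2c9=8.
Step 26. [r7c9∈{6}] r7c9 is down to just 6. So r7c9=6.
Step 27. [r2c4∈{3}] r2c4's peers cover all but 3, so r2c4=3.
Step 28. [r5c2∈{5}] r5c2 is down to just 5 ⇒ r5c2=5.
Step 29. [r9c8∈{7}] nothing but 7 survives at r9c8 ⇒ r9c8=7.
Step 30. [r9c9∈{4}] r9c9's peers cover all but 4. So r9c9=4.
Step 31. [r6c5∈{2}] nothing but 2 survives at r6c5 ⇒ r6c5=2.
Step 32. [r6c8∈{8}] r6c8 has the single candidate 8. So r6c8=8.
Step 33. [r2c1∈{9}] r2c1 has the single candidate 9, so r2c1=9.
Step 34. [r2c5∈{4}] only 4 remains possible at r2c5 ⇒ r2c5=4.
Step 35. [r3c6∈{7}] r3c6 has the single candidate 7 ⇒ r3c6=7.

Answer: 5 3 1 8 6 2 7 4 9 / 9 2 7 3 4 1 6 5 8 / 4 6 8 5 9 7 3 1 2 / 3 1 6 9 8 5 4 2 7 / 8 5 2 7 1 4 9 6 3 / 7 4 9 6 2 3 5 8 1 / 2 7 4 1 5 9 8 3 6 / 1 8 3 4 7 6 2 9 5 / 6 9 5 2 3 8 1 7 4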